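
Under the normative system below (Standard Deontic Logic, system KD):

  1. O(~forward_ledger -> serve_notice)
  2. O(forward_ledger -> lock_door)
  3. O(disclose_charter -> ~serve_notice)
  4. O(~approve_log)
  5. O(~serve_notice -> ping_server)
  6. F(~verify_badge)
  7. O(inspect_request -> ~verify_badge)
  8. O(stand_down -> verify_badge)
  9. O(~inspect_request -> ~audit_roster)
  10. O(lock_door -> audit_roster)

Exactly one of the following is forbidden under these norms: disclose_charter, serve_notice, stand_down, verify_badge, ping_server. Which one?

F(~verify_badge) at premise 6 means O(verify_badge).
Premise 7, O(inspect_request -> ~verify_badge), contraposes to O(verify_badge -> ~inspect_request); with O(verify_badge) we get O(~inspect_request).
Premise 9 is O(~inspect_request -> ~audit_roster); since O(~inspect_request), deontic closure gives O(~audit_roster).
The contrapositive of premise 10 (O(lock_door -> audit_roster)) is O(~audit_roster -> ~lock_door), and O(~audit_roster) is already established, so O(~lock_door).
Premise 2 is O(forward_ledger -> lock_door); contrapositively O(~lock_door -> ~forward_ledger). Since O(~lock_door) holds, K gives O(~forward_ledger).
With premise 1, O(~forward_ledger -> serve_notice), the K-axiom yields O(serve_notice).
Premise 3, O(disclose_charter -> ~serve_notice), contraposes to O(serve_notice -> ~disclose_charter); with O(serve_notice) we get O(~disclose_charter).
So O(~disclose_charter) holds, i.e. disclose_charter is forbidden. None of the other listed options is forbidden under the premises.

disclose_charter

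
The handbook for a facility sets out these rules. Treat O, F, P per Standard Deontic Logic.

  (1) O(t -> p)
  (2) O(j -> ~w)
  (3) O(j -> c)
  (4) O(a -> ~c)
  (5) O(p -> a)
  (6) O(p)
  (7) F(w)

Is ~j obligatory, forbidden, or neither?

Obligatory

From premise 6 we have O(p).
Applying K to premise 5 (O(p -> a)) and O(p) yields O(a).
From O(a) and premise 4, O(a -> ~c), we obtain O(~c).
The contrapositive of premise 3 (O(j -> c)) is O(~c -> ~j), and O(~c) is already established, so O(~j).
Premises 1, 2, 7 do not contribute to this derivation.
Hence ~j is obligatory.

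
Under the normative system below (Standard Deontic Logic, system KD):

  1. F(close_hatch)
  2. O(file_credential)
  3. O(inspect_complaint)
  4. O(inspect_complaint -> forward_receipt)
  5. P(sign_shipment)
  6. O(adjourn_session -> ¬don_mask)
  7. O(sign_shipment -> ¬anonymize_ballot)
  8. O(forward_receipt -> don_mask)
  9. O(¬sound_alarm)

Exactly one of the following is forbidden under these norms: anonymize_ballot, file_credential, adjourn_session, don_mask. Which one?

adjourn_session

Premise 3 states O(inspect_complaint) outright.
Applying K to premise 4 (O(inspect_complaint -> forward_receipt)) and O(inspect_complaint) yields O(forward_receipt).
From O(forward_receipt) and premise 8, O(forward_receipt -> don_mask), we obtain O(don_mask).
Premise 6 is O(adjourn_session -> ¬don_mask); contrapositively O(don_mask -> ¬adjourn_session). Since O(don_mask) holds, K gives O(¬adjourn_session).
So O(¬adjourn_session) holds, i.e. adjourn_session is forbidden. None of the other listed options is forbidden under the premises.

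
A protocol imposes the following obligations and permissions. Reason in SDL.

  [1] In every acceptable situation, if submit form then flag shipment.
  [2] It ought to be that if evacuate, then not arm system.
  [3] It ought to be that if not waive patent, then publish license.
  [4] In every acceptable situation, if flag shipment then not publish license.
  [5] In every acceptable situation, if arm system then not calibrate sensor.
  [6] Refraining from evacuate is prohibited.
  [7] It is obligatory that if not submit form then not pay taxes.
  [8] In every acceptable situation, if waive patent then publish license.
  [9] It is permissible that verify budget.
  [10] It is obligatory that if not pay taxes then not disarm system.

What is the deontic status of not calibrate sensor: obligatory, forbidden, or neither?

Neither

Premise 5 is O(arm_system → ¬calibrate_sensor), but O(arm_system) is not derivable from the premises, so it does not yield O(¬calibrate_sensor).
No premise or chain of K-axiom applications forces O(¬calibrate_sensor), and none forces O(calibrate_sensor). So ¬calibrate_sensor is neither obligatory nor forbidden under these norms.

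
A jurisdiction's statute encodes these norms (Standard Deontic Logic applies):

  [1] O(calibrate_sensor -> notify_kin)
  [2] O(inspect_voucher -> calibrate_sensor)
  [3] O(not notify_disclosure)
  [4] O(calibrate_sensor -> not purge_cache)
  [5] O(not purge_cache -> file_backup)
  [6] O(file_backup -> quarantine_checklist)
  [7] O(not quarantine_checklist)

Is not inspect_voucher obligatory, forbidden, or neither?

From premise 7 we have O(not quarantine_checklist).
Premise 6 is O(file_backup -> quarantine_checklist); contrapositively O(not quarantine_checklist -> not file_backup). Since O(not quarantine_checklist) holds, K gives O(not file_backup).
The contrapositive of premise 5 (O(not purge_cache -> file_backup)) is O(not file_backup -> purge_cache), and O(not file_backup) is already established, so O(purge_cache).
Premise 4 is O(calibrate_sensor -> not purge_cache); contrapositively O(purge_cache -> not calibrate_sensor). Since O(purge_cache) holds, K gives O(not calibrate_sensor).
Premise 2, O(inspect_voucher -> calibrate_sensor), contraposes to O(not calibrate_sensor -> not inspect_voucher); with O(not calibrate_sensor) we get O(not inspect_voucher).
Premises 1, 3 do not contribute to this derivation.
Hence not inspect_voucher is obligatory.

Obligatory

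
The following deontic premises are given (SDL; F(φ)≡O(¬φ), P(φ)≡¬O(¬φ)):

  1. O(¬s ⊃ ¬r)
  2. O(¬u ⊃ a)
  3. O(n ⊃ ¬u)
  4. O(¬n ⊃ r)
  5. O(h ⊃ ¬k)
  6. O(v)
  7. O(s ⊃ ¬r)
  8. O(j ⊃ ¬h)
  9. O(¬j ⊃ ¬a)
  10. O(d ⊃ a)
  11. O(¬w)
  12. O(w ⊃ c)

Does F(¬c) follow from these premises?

Premise 12 is O(w ⊃ c), but O(w) is not derivable from the premises, so it does not yield O(c).
No other premise forces O(c). An ideal world satisfying every premise can still have ¬c true, so F(¬c) is not derivable.

No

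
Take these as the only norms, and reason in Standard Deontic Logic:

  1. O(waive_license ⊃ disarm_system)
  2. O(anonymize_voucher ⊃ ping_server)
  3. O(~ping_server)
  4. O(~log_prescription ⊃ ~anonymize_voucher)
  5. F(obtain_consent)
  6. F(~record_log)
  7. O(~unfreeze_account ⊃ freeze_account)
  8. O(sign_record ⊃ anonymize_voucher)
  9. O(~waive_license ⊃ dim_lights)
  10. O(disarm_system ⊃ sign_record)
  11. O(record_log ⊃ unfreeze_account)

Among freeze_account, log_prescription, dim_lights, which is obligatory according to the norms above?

Premise 3 gives O(~ping_server).
The contrapositive of premise 2 (O(anonymize_voucher ⊃ ping_server)) is O(~ping_server ⊃ ~anonymize_voucher), and O(~ping_server) is already established, so O(~anonymize_voucher).
Premise 8 is O(sign_record ⊃ anonymize_voucher); contrapositively O(~anonymize_voucher ⊃ ~sign_record). Since O(~anonymize_voucher) holds, K gives O(~sign_record).
Premise 10 is O(disarm_system ⊃ sign_record); contrapositively O(~sign_record ⊃ ~disarm_system). Since O(~sign_record) holds, K gives O(~disarm_system).
The contrapositive of premise 1 (O(waive_license ⊃ disarm_system)) is O(~disarm_system ⊃ ~waive_license), and O(~disarm_system) is already established, so O(~waive_license).
From O(~waive_license) and premise 9, O(~waive_license ⊃ dim_lights), we obtain O(dim_lights).
So O(dim_lights) holds — dim_lights is obligatory. None of the other listed options is made obligatory by any chain of premises.

dim_lights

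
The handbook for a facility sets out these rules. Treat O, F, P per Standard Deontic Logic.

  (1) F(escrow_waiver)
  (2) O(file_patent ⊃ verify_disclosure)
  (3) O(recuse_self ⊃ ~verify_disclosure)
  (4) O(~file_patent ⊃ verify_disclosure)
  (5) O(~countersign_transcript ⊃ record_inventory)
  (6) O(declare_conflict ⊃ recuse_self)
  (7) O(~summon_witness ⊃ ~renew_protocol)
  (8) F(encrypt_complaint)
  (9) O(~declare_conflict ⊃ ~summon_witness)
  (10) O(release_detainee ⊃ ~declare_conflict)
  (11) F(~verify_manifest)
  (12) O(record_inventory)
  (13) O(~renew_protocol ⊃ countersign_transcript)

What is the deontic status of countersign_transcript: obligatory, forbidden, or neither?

Obligatory

By case analysis on ~file_patent: premise 4 gives O(~file_patent ⊃ verify_disclosure) and premise 2 gives O(file_patent ⊃ verify_disclosure), so O(verify_disclosure) either way.
Premise 3 is O(recuse_self ⊃ ~verify_disclosure); contrapositively O(verify_disclosure ⊃ ~recuse_self). Since O(verify_disclosure) holds, K gives O(~recuse_self).
The contrapositive of premise 6 (O(declare_conflict ⊃ recuse_self)) is O(~recuse_self ⊃ ~declare_conflict), and O(~recuse_self) is already established, so O(~declare_conflict).
With premise 9, O(~declare_conflict ⊃ ~summon_witness), the K-axiom yields O(~summon_witness).
Applying K to premise 7 (O(~summon_witness ⊃ ~renew_protocol)) and O(~summon_witness) yields O(~renew_protocol).
With premise 13, O(~renew_protocol ⊃ countersign_transcript), the K-axiom yields O(countersign_transcript).
Premises 1, 5, 8, 10, 11, 12 do not contribute to this derivation.
Hence countersign_transcript is obligatory.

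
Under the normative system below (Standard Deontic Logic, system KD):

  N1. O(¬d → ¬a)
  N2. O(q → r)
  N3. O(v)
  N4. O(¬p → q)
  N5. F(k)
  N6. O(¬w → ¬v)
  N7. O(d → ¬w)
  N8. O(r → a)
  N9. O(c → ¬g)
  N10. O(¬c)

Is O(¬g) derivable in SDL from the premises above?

Premise 9 is O(c → ¬g), but O(c) is not derivable from the premises, so it does not yield O(¬g).
No other premise forces O(¬g). An ideal world satisfying every premise can still have ¬g false, so O(¬g) is not derivable.

No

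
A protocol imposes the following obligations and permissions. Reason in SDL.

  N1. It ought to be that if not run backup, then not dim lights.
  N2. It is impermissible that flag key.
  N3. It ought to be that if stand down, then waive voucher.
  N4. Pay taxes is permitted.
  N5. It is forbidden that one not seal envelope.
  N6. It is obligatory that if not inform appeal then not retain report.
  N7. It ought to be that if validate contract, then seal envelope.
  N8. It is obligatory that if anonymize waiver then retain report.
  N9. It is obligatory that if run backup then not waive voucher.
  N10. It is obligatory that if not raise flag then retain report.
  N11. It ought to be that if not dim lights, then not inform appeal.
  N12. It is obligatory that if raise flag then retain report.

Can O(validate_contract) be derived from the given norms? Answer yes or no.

No

Premise 7 is O(validate_contract → seal_envelope); even if O(seal_envelope) held, inferring O(validate_contract) would be affirming the consequent — invalid.
No other premise forces O(validate_contract). An ideal world satisfying every premise can still have validate_contract false, so O(validate_contract) is not derivable.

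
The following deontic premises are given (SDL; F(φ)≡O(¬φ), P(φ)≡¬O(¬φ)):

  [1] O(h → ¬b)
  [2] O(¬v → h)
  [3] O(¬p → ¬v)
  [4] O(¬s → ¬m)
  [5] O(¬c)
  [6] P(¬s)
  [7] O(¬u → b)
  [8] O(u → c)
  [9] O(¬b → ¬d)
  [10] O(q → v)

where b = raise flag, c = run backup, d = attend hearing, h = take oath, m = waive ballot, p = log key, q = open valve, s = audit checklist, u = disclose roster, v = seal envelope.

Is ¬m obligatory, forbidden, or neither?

Neither

Premise 4 is O(¬s → ¬m), but O(¬s) is not derivable from the premises (the permission P(¬s) asserts only ¬O(s), not O(¬s)), so it does not yield O(¬m).
No premise or chain of K-axiom applications forces O(¬m), and none forces O(m). So ¬m is neither obligatory nor forbidden under these norms.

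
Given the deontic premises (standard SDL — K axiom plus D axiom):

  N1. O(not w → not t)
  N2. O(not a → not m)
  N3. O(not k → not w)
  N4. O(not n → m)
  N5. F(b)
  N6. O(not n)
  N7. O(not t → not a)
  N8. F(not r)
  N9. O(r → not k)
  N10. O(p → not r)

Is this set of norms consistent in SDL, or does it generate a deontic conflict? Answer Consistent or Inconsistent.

Inconsistent

Premise 6 states O(not n) outright.
Applying K to premise 4 (O(not n → m)) and O(not n) yields O(m).
The contrapositive of premise 2 (O(not a → not m)) is O(m → a), and O(m) is already established, so O(a).
The contrapositive of premise 7 (O(not t → not a)) is O(a → t), and O(a) is already established, so O(t).
Premise 1, O(not w → not t), contraposes to O(t → w); with O(t) we get O(w).
Premise 3, O(not k → not w), contraposes to O(w → k); with O(w) we get O(k).
Premise 9 is O(r → not k); contrapositively O(k → not r). Since O(k) holds, K gives O(not r).
However, F(not r) at premise 8 amounts to O(r).
We now have both O(not r) and O(r) — r is simultaneously obligatory and forbidden, violating the D-axiom.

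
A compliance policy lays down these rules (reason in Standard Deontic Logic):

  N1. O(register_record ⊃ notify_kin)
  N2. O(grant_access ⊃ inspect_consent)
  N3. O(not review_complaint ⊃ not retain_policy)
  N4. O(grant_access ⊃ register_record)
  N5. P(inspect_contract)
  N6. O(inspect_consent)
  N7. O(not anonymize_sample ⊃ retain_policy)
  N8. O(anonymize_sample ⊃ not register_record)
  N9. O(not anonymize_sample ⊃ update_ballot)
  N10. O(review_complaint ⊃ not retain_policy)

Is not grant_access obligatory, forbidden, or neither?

Obligatory

By case analysis on review_complaint: premise 10 gives O(review_complaint ⊃ not retain_policy) and premise 3 gives O(not review_complaint ⊃ not retain_policy), so O(not retain_policy) either way.
Premise 7, O(not anonymize_sample ⊃ retain_policy), contraposes to O(not retain_policy ⊃ anonymize_sample); with O(not retain_policy) we get O(anonymize_sample).
Applying K to premise 8 (O(anonymize_sample ⊃ not register_record)) and O(anonymize_sample) yields O(not register_record).
Premise 4 is O(grant_access ⊃ register_record); contrapositively O(not register_record ⊃ not grant_access). Since O(not register_record) holds, K gives O(not grant_access).
Premises 1, 2, 5, 6, 9 do not contribute to this derivation.
Hence not grant_access is obligatory.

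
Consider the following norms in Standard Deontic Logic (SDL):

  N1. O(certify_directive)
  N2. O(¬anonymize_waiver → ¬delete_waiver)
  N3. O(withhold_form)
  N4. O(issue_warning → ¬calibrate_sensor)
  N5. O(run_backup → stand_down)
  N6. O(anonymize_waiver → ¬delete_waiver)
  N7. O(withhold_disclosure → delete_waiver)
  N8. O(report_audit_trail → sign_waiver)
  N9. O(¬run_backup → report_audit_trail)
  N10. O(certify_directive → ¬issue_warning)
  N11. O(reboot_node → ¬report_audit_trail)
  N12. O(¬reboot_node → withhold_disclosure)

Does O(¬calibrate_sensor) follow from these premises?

Premise 4 is O(issue_warning → ¬calibrate_sensor), but O(issue_warning) is not derivable from the premises, so it does not yield O(¬calibrate_sensor).
No other premise forces O(¬calibrate_sensor). An ideal world satisfying every premise can still have ¬calibrate_sensor false, so O(¬calibrate_sensor) is not derivable.

No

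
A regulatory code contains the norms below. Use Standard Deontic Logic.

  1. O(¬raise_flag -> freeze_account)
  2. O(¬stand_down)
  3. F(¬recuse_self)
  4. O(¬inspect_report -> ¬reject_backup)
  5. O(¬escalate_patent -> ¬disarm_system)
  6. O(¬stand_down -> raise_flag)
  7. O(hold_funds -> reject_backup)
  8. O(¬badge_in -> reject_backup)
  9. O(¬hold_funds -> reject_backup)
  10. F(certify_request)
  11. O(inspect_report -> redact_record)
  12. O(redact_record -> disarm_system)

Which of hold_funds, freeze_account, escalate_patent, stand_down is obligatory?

escalate_patent

Premises 7 and 9 are O(hold_funds -> reject_backup) and O(¬hold_funds -> reject_backup); every ideal world satisfies hold_funds or ¬hold_funds, so in either case reject_backup holds — hence O(reject_backup).
The contrapositive of premise 4 (O(¬inspect_report -> ¬reject_backup)) is O(reject_backup -> inspect_report), and O(reject_backup) is already established, so O(inspect_report).
From O(inspect_report) and premise 11, O(inspect_report -> redact_record), we obtain O(redact_record).
From O(redact_record) and premise 12, O(redact_record -> disarm_system), we obtain O(disarm_system).
Premise 5 is O(¬escalate_patent -> ¬disarm_system); contrapositively O(disarm_system -> escalate_patent). Since O(disarm_system) holds, K gives O(escalate_patent).
So O(escalate_patent) holds — escalate_patent is obligatory. None of the other listed options is made obligatory by any chain of premises.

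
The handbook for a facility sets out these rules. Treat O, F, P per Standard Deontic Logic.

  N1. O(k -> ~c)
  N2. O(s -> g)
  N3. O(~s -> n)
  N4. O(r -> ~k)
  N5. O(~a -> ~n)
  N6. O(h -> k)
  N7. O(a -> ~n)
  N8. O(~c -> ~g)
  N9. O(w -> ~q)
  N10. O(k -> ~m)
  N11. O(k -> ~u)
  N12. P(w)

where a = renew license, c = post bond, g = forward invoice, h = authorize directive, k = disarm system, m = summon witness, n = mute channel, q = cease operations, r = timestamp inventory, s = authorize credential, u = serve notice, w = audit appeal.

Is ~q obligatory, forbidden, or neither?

Neither

Premise 9 is O(w -> ~q), but O(w) is not derivable from the premises (the permission P(w) asserts only ~O(~w), not O(w)), so it does not yield O(~q).
No premise or chain of K-axiom applications forces O(~q), and none forces O(q). So ~q is neither obligatory nor forbidden under these norms.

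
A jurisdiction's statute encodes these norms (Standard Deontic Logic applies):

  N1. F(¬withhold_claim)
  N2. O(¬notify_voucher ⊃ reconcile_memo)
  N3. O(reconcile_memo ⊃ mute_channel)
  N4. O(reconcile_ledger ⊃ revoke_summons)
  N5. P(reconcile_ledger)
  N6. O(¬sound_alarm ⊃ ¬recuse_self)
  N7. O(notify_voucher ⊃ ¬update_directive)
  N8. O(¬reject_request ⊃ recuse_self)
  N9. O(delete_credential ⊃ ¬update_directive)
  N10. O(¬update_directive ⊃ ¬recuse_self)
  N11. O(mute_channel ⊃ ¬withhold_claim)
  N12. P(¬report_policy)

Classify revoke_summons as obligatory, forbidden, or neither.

Neither

Premise 4 is O(reconcile_ledger ⊃ revoke_summons), but O(reconcile_ledger) is not derivable from the premises (the permission P(reconcile_ledger) asserts only ¬O(¬reconcile_ledger), not O(reconcile_ledger)), so it does not yield O(revoke_summons).
No premise or chain of K-axiom applications forces O(revoke_summons), and none forces O(¬revoke_summons). So revoke_summons is neither obligatory nor forbidden under these norms.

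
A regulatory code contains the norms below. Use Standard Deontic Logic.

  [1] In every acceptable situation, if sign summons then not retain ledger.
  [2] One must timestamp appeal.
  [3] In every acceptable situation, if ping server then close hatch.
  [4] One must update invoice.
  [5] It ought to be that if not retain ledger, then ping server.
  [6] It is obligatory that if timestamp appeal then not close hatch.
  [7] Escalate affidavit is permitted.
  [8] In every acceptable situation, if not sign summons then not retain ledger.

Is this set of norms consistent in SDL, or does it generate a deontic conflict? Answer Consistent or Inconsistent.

Inconsistent

Premises 8 and 1 cover both cases: O(¬sign_summons → ¬retain_ledger) and O(sign_summons → ¬retain_ledger). Since ¬sign_summons ∨ sign_summons is a tautology, O(¬retain_ledger) follows.
With premise 5, O(¬retain_ledger → ping_server), the K-axiom yields O(ping_server).
With premise 3, O(ping_server → close_hatch), the K-axiom yields O(close_hatch).
The contrapositive of premise 6 (O(timestamp_appeal → ¬close_hatch)) is O(close_hatch → ¬timestamp_appeal), and O(close_hatch) is already established, so O(¬timestamp_appeal).
But premise 2 directly asserts O(timestamp_appeal).
We now have both O(¬timestamp_appeal) and O(timestamp_appeal) — timestamp_appeal is simultaneously obligatory and forbidden, violating the D-axiom.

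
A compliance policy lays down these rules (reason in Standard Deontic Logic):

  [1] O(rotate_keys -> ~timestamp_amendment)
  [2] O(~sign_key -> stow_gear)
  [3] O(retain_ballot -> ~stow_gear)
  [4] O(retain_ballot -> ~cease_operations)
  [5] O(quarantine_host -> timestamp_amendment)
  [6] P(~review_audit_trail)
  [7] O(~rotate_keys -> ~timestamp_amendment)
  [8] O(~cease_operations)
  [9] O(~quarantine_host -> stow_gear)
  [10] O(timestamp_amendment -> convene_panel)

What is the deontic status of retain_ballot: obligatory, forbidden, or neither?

Forbidden

Premises 7 and 1 cover both cases: O(~rotate_keys -> ~timestamp_amendment) and O(rotate_keys -> ~timestamp_amendment). Since ~rotate_keys ∨ rotate_keys is a tautology, O(~timestamp_amendment) follows.
The contrapositive of premise 5 (O(quarantine_host -> timestamp_amendment)) is O(~timestamp_amendment -> ~quarantine_host), and O(~timestamp_amendment) is already established, so O(~quarantine_host).
With premise 9, O(~quarantine_host -> stow_gear), the K-axiom yields O(stow_gear).
Premise 3 is O(retain_ballot -> ~stow_gear); contrapositively O(stow_gear -> ~retain_ballot). Since O(stow_gear) holds, K gives O(~retain_ballot).
Premises 2, 4, 6, 8, 10 do not contribute to this derivation.
Thus O(~retain_ballot), which is F(retain_ballot): retain_ballot is forbidden.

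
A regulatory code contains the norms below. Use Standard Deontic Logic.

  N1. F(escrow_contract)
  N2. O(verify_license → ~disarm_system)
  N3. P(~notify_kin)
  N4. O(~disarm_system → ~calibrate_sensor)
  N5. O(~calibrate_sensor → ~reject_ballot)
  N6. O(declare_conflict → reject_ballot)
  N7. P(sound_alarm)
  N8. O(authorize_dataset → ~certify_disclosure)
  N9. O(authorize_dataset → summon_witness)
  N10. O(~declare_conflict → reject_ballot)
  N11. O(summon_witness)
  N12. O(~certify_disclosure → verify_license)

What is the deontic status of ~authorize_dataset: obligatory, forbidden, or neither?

Obligatory

Premises 10 and 6 cover both cases: O(~declare_conflict → reject_ballot) and O(declare_conflict → reject_ballot). Since ~declare_conflict ∨ declare_conflict is a tautology, O(reject_ballot) follows.
The contrapositive of premise 5 (O(~calibrate_sensor → ~reject_ballot)) is O(reject_ballot → calibrate_sensor), and O(reject_ballot) is already established, so O(calibrate_sensor).
Premise 4, O(~disarm_system → ~calibrate_sensor), contraposes to O(calibrate_sensor → disarm_system); with O(calibrate_sensor) we get O(disarm_system).
The contrapositive of premise 2 (O(verify_license → ~disarm_system)) is O(disarm_system → ~verify_license), and O(disarm_system) is already established, so O(~verify_license).
The contrapositive of premise 12 (O(~certify_disclosure → verify_license)) is O(~verify_license → certify_disclosure), and O(~verify_license) is already established, so O(certify_disclosure).
Premise 8, O(authorize_dataset → ~certify_disclosure), contraposes to O(certify_disclosure → ~authorize_dataset); with O(certify_disclosure) we get O(~authorize_dataset).
Premises 1, 3, 7, 9, 11 do not contribute to this derivation.
Hence ~authorize_dataset is obligatory.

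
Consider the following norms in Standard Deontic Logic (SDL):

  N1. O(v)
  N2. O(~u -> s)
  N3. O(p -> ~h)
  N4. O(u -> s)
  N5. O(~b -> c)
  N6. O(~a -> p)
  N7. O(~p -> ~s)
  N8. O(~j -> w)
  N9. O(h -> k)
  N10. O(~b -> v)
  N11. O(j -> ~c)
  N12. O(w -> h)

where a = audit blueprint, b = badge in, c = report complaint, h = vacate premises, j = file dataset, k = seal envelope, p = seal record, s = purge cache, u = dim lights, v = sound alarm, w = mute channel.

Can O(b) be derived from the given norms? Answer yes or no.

Yes

Premises 4 and 2 are O(u -> s) and O(~u -> s); every ideal world satisfies u or ~u, so in either case s holds — hence O(s).
Premise 7, O(~p -> ~s), contraposes to O(s -> p); with O(s) we get O(p).
From O(p) and premise 3, O(p -> ~h), we obtain O(~h).
Premise 12, O(w -> h), contraposes to O(~h -> ~w); with O(~h) we get O(~w).
Premise 8 is O(~j -> w); contrapositively O(~w -> j). Since O(~w) holds, K gives O(j).
From O(j) and premise 11, O(j -> ~c), we obtain O(~c).
The contrapositive of premise 5 (O(~b -> c)) is O(~c -> b), and O(~c) is already established, so O(b).
Premises 1, 6, 9, 10 do not contribute to this derivation.
So O(b) follows.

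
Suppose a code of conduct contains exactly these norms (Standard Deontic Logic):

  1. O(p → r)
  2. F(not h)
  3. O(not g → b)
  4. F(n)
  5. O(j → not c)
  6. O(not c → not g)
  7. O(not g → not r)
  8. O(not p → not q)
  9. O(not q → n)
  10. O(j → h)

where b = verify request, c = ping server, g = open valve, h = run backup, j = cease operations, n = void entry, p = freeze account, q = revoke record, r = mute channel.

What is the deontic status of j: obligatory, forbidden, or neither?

Forbidden

F(n) at premise 4 means O(not n).
Premise 9, O(not q → n), contraposes to O(not n → q); with O(not n) we get O(q).
Premise 8, O(not p → not q), contraposes to O(q → p); with O(q) we get O(p).
From O(p) and premise 1, O(p → r), we obtain O(r).
The contrapositive of premise 7 (O(not g → not r)) is O(r → g), and O(r) is already established, so O(g).
Premise 6, O(not c → not g), contraposes to O(g → c); with O(g) we get O(c).
Premise 5 is O(j → not c); contrapositively O(c → not j). Since O(c) holds, K gives O(not j).
Premises 2, 3, 10 do not contribute to this derivation.
Thus O(not j), which is F(j): j is forbidden.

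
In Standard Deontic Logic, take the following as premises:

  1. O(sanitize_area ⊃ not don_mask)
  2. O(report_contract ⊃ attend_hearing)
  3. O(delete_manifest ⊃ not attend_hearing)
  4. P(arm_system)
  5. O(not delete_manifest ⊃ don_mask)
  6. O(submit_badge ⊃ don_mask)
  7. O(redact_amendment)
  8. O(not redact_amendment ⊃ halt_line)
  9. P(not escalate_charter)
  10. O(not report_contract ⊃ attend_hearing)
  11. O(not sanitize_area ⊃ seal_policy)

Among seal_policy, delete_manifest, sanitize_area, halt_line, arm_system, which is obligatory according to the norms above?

Premises 10 and 2 are O(not report_contract ⊃ attend_hearing) and O(report_contract ⊃ attend_hearing); every ideal world satisfies not report_contract or report_contract, so in either case attend_hearing holds — hence O(attend_hearing).
The contrapositive of premise 3 (O(delete_manifest ⊃ not attend_hearing)) is O(attend_hearing ⊃ not delete_manifest), and O(attend_hearing) is already established, so O(not delete_manifest).
Applying K to premise 5 (O(not delete_manifest ⊃ don_mask)) and O(not delete_manifest) yields O(don_mask).
Premise 1 is O(sanitize_area ⊃ not don_mask); contrapositively O(don_mask ⊃ not sanitize_area). Since O(don_mask) holds, K gives O(not sanitize_area).
Applying K to premise 11 (O(not sanitize_area ⊃ seal_policy)) and O(not sanitize_area) yields O(seal_policy).
So O(seal_policy) holds — seal_policy is obligatory. None of the other listed options is made obligatory by any chain of premises.

seal_policy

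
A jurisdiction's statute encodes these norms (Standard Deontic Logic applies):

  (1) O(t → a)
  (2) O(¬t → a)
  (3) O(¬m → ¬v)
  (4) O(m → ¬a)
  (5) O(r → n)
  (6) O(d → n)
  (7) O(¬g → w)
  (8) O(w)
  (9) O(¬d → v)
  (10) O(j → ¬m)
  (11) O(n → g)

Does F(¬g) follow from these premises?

By case analysis on t: premise 1 gives O(t → a) and premise 2 gives O(¬t → a), so O(a) either way.
Premise 4 is O(m → ¬a); contrapositively O(a → ¬m). Since O(a) holds, K gives O(¬m).
With premise 3, O(¬m → ¬v), the K-axiom yields O(¬v).
Premise 9, O(¬d → v), contraposes to O(¬v → d); with O(¬v) we get O(d).
From O(d) and premise 6, O(d → n), we obtain O(n).
Premise 11 is O(n → g); since O(n), deontic closure gives O(g).
Premises 5, 7, 8, 10 do not contribute to this derivation.
So O(g) holds, i.e. F(¬g). The claim follows.

Yes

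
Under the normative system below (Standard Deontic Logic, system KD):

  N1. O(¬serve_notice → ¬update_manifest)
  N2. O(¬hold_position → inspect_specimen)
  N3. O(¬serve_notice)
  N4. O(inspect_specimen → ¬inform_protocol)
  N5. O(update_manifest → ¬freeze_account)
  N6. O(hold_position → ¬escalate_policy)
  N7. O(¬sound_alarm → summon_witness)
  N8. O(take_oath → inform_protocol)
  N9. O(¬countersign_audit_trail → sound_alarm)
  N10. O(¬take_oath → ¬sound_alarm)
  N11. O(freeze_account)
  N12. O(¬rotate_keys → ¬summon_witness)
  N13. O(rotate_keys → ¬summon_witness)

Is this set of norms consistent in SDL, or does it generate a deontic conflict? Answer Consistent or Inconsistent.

Consistent

Premise 5 is O(update_manifest → ¬freeze_account), but O(update_manifest) is not derivable from the premises, so it does not yield O(¬freeze_account).
So O(¬freeze_account) is not derivable, and the apparent clash with O(freeze_account) does not arise.
A world satisfying every obligation exists (e.g. countersign_audit_trail=false, escalate_policy=false, freeze_account=true, hold_position=true, inform_protocol=true, inspect_specimen=false, rotate_keys=false, serve_notice=false, sound_alarm=true, summon_witness=false, take_oath=true, update_manifest=false); no atom is both obligatory and forbidden, so the set is consistent.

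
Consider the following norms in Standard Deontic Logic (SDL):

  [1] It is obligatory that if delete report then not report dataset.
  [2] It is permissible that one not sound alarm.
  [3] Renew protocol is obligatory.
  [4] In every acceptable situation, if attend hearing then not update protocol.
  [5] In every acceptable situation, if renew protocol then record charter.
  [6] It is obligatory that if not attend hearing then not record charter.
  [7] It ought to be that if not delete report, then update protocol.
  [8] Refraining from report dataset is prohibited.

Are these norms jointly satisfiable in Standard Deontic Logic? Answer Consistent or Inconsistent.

From premise 3 we have O(renew_protocol).
With premise 5, O(renew_protocol → record_charter), the K-axiom yields O(record_charter).
The contrapositive of premise 6 (O(¬attend_hearing → ¬record_charter)) is O(record_charter → attend_hearing), and O(record_charter) is already established, so O(attend_hearing).
With premise 4, O(attend_hearing → ¬update_protocol), the K-axiom yields O(¬update_protocol).
The contrapositive of premise 7 (O(¬delete_report → update_protocol)) is O(¬update_protocol → delete_report), and O(¬update_protocol) is already established, so O(delete_report).
Premise 1 is O(delete_report → ¬report_dataset); since O(delete_report), deontic closure gives O(¬report_dataset).
Yet premise 8 is F(¬report_dataset), i.e. O(report_dataset).
We now have both O(¬report_dataset) and O(report_dataset) — report_dataset is simultaneously obligatory and forbidden, violating the D-axiom.

Inconsistent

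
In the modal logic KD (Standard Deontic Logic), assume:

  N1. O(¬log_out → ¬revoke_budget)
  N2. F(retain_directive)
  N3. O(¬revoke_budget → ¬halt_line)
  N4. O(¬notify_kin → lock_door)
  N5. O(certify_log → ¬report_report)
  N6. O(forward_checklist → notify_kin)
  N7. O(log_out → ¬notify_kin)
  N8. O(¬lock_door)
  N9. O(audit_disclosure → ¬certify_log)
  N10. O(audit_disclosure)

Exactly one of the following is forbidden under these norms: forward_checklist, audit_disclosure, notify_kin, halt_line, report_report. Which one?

halt_line

Premise 8 states O(¬lock_door) outright.
Premise 4, O(¬notify_kin → lock_door), contraposes to O(¬lock_door → notify_kin); with O(¬lock_door) we get O(notify_kin).
Premise 7 is O(log_out → ¬notify_kin); contrapositively O(notify_kin → ¬log_out). Since O(notify_kin) holds, K gives O(¬log_out).
With premise 1, O(¬log_out → ¬revoke_budget), the K-axiom yields O(¬revoke_budget).
From O(¬revoke_budget) and premise 3, O(¬revoke_budget → ¬halt_line), we obtain O(¬halt_line).
So O(¬halt_line) holds, i.e. halt_line is forbidden. None of the other listed options is forbidden under the premises.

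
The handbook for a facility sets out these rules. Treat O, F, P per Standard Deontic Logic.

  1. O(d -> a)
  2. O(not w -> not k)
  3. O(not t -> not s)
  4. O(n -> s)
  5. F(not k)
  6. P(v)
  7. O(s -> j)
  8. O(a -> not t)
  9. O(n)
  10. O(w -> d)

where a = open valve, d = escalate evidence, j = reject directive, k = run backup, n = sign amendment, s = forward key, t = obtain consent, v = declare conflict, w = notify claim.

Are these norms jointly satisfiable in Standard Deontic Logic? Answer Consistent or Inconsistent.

Premise 5, F(not k), is equivalent to O(k).
The contrapositive of premise 2 (O(not w -> not k)) is O(k -> w), and O(k) is already established, so O(w).
From O(w) and premise 10, O(w -> d), we obtain O(d).
Applying K to premise 1 (O(d -> a)) and O(d) yields O(a).
Premise 8 is O(a -> not t); since O(a), deontic closure gives O(not t).
From O(not t) and premise 3, O(not t -> not s), we obtain O(not s).
The contrapositive of premise 4 (O(n -> s)) is O(not s -> not n), and O(not s) is already established, so O(not n).
Yet premise 9 states O(n).
We now have both O(not n) and O(n) — n is simultaneously obligatory and forbidden, violating the D-axiom.

Inconsistent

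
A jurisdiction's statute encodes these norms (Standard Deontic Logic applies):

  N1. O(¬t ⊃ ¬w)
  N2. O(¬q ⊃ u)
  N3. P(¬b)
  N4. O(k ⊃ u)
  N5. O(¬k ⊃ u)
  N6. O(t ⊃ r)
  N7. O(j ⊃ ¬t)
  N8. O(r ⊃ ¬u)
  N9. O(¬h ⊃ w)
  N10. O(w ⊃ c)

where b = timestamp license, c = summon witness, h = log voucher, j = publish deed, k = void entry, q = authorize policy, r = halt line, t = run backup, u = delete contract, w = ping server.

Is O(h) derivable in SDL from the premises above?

Premises 5 and 4 cover both cases: O(¬k ⊃ u) and O(k ⊃ u). Since ¬k ∨ k is a tautology, O(u) follows.
Premise 8, O(r ⊃ ¬u), contraposes to O(u ⊃ ¬r); with O(u) we get O(¬r).
The contrapositive of premise 6 (O(t ⊃ r)) is O(¬r ⊃ ¬t), and O(¬r) is already established, so O(¬t).
Premise 1 is O(¬t ⊃ ¬w); since O(¬t), deontic closure gives O(¬w).
The contrapositive of premise 9 (O(¬h ⊃ w)) is O(¬w ⊃ h), and O(¬w) is already established, so O(h).
Premises 2, 3, 7, 10 do not contribute to this derivation.
So O(h) follows.

Yes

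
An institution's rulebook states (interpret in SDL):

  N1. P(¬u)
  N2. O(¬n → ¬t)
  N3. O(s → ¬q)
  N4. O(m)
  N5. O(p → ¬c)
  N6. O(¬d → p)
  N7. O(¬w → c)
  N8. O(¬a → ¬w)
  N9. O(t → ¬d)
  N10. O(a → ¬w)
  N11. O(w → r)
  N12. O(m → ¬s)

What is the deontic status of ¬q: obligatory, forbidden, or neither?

Premise 3 is O(s → ¬q), but O(s) is not derivable from the premises, so it does not yield O(¬q).
No premise or chain of K-axiom applications forces O(¬q), and none forces O(q). So ¬q is neither obligatory nor forbidden under these norms.

Neither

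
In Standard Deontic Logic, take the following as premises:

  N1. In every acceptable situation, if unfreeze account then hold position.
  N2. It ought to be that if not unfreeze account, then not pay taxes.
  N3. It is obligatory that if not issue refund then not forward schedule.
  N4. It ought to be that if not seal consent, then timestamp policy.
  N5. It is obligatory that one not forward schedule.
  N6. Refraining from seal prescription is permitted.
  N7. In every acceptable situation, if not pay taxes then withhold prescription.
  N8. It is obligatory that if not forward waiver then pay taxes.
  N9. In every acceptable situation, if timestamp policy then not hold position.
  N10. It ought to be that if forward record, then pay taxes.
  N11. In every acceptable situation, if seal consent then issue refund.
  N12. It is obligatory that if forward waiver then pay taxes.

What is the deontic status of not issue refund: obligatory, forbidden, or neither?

Premises 12 and 8 cover both cases: O(forward_waiver → pay_taxes) and O(¬forward_waiver → pay_taxes). Since forward_waiver ∨ ¬forward_waiver is a tautology, O(pay_taxes) follows.
Premise 2 is O(¬unfreeze_account → ¬pay_taxes); contrapositively O(pay_taxes → unfreeze_account). Since O(pay_taxes) holds, K gives O(unfreeze_account).
From O(unfreeze_account) and premise 1, O(unfreeze_account → hold_position), we obtain O(hold_position).
Premise 9 is O(timestamp_policy → ¬hold_position); contrapositively O(hold_position → ¬timestamp_policy). Since O(hold_position) holds, K gives O(¬timestamp_policy).
The contrapositive of premise 4 (O(¬seal_consent → timestamp_policy)) is O(¬timestamp_policy → seal_consent), and O(¬timestamp_policy) is already established, so O(seal_consent).
With premise 11, O(seal_consent → issue_refund), the K-axiom yields O(issue_refund).
Premises 3, 5, 6, 7, 10 do not contribute to this derivation.
Thus O(issue_refund), which is F(¬issue_refund): ¬issue_refund is forbidden.

Forbidden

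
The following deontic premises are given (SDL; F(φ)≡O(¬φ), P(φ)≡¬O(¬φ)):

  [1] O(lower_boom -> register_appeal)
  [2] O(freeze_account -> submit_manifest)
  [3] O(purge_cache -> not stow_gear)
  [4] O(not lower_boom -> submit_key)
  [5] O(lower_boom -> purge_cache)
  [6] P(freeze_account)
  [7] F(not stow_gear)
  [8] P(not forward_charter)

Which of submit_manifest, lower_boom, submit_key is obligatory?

submit_key

F(not stow_gear) at premise 7 means O(stow_gear).
Premise 3, O(purge_cache -> not stow_gear), contraposes to O(stow_gear -> not purge_cache); with O(stow_gear) we get O(not purge_cache).
Premise 5 is O(lower_boom -> purge_cache); contrapositively O(not purge_cache -> not lower_boom). Since O(not purge_cache) holds, K gives O(not lower_boom).
From O(not lower_boom) and premise 4, O(not lower_boom -> submit_key), we obtain O(submit_key).
So O(submit_key) holds — submit_key is obligatory. None of the other listed options is made obligatory by any chain of premises.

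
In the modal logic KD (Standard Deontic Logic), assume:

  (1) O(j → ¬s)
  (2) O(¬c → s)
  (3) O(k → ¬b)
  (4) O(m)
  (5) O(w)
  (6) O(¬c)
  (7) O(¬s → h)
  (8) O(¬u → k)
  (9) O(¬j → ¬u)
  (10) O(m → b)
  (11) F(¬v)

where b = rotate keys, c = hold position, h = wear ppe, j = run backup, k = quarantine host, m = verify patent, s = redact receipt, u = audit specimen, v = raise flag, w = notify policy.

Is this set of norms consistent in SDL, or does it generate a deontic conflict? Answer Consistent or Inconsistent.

Premise 6 gives O(¬c).
With premise 2, O(¬c → s), the K-axiom yields O(s).
Premise 1 is O(j → ¬s); contrapositively O(s → ¬j). Since O(s) holds, K gives O(¬j).
Premise 9 is O(¬j → ¬u); since O(¬j), deontic closure gives O(¬u).
Premise 8 is O(¬u → k); since O(¬u), deontic closure gives O(k).
With premise 3, O(k → ¬b), the K-axiom yields O(¬b).
The contrapositive of premise 10 (O(m → b)) is O(¬b → ¬m), and O(¬b) is already established, so O(¬m).
However, premise 4 gives O(m).
We now have both O(¬m) and O(m) — m is simultaneously obligatory and forbidden, violating the D-axiom.

Inconsistent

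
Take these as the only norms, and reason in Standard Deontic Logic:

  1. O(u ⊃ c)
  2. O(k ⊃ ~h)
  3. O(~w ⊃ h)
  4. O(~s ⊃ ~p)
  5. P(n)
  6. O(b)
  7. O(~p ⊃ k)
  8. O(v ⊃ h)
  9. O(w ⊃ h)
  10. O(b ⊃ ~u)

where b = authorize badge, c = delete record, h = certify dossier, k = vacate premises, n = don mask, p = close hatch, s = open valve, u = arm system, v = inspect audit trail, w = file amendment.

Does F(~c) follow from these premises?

No

Premise 1 is O(u ⊃ c), but O(u) is not derivable from the premises, so it does not yield O(c).
No other premise forces O(c). An ideal world satisfying every premise can still have ~c true, so F(~c) is not derivable.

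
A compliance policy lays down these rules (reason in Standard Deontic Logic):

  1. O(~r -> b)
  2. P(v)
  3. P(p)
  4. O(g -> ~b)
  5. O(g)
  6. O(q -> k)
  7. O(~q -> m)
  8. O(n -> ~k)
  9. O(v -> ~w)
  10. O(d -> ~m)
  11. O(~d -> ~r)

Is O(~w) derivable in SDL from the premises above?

No

Premise 9 is O(v -> ~w), but O(v) is not derivable from the premises (the permission P(v) asserts only ~O(~v), not O(v)), so it does not yield O(~w).
No other premise forces O(~w). An ideal world satisfying every premise can still have ~w false, so O(~w) is not derivable.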